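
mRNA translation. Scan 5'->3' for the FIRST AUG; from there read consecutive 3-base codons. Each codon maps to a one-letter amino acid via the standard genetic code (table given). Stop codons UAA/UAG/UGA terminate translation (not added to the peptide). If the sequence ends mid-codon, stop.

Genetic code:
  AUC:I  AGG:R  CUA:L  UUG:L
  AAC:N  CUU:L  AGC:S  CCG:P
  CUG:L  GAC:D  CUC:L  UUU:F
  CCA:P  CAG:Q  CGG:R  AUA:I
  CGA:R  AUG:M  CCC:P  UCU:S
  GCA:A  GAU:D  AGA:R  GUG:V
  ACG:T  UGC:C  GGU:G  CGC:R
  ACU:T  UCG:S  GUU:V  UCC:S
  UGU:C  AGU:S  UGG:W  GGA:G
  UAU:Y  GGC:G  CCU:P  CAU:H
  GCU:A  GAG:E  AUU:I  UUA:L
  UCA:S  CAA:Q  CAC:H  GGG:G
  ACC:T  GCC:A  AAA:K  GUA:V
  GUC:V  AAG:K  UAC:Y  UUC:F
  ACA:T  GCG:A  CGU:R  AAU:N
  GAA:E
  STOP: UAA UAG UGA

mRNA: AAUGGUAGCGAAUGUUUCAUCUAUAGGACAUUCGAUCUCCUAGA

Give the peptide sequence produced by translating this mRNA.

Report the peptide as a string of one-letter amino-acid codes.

start AUG at pos 1
pos 1: AUG -> M; peptide=M
pos 4: GUA -> V; peptide=MV
pos 7: GCG -> A; peptide=MVA
pos 10: AAU -> N; peptide=MVAN
pos 13: GUU -> V; peptide=MVANV
pos 16: UCA -> S; peptide=MVANVS
pos 19: UCU -> S; peptide=MVANVSS
pos 22: AUA -> I; peptide=MVANVSSI
pos 25: GGA -> G; peptide=MVANVSSIG
pos 28: CAU -> H; peptide=MVANVSSIGH
pos 31: UCG -> S; peptide=MVANVSSIGHS
pos 34: AUC -> I; peptide=MVANVSSIGHSI
pos 37: UCC -> S; peptide=MVANVSSIGHSIS
pos 40: UAG -> STOP

Answer: MVANVSSIGHSIS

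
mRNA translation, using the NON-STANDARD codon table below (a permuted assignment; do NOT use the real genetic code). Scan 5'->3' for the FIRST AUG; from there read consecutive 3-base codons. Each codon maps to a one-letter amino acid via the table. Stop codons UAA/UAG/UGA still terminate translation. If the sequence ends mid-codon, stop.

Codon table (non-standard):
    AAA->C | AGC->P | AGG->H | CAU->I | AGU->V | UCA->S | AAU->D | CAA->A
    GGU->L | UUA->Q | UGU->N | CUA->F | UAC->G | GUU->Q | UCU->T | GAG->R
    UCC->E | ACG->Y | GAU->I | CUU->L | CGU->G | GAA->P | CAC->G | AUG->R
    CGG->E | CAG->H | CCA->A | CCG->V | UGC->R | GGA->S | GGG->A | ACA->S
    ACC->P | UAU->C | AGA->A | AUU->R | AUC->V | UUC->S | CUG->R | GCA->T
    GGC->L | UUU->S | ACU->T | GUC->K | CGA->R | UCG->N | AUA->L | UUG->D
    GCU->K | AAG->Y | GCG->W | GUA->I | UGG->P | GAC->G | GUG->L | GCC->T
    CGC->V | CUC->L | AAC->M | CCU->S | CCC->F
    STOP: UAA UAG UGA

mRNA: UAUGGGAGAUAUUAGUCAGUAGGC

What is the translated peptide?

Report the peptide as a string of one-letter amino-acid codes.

Answer: RSIRVH

Derivation:
start AUG at pos 1
pos 1: AUG -> R; peptide=R
pos 4: GGA -> S; peptide=RS
pos 7: GAU -> I; peptide=RSI
pos 10: AUU -> R; peptide=RSIR
pos 13: AGU -> V; peptide=RSIRV
pos 16: CAG -> H; peptide=RSIRVH
pos 19: UAG -> STOP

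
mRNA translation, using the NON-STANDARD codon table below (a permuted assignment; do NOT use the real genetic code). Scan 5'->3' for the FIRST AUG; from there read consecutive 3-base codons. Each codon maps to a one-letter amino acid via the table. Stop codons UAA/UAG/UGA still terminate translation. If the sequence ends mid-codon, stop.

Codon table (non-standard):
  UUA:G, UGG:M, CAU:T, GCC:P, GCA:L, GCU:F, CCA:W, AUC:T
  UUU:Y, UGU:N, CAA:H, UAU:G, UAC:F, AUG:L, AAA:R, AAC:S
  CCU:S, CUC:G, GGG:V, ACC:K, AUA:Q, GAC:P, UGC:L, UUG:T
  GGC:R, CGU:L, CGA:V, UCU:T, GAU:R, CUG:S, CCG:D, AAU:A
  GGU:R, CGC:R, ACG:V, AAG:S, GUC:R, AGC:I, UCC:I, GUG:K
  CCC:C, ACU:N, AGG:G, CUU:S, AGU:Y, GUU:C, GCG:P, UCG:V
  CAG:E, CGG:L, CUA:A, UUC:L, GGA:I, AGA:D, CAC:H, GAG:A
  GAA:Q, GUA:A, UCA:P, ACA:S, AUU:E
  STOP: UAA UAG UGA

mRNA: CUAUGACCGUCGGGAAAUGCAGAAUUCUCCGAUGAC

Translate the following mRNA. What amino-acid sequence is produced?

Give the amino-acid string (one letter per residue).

start AUG at pos 2
pos 2: AUG -> L; peptide=L
pos 5: ACC -> K; peptide=LK
pos 8: GUC -> R; peptide=LKR
pos 11: GGG -> V; peptide=LKRV
pos 14: AAA -> R; peptide=LKRVR
pos 17: UGC -> L; peptide=LKRVRL
pos 20: AGA -> D; peptide=LKRVRLD
pos 23: AUU -> E; peptide=LKRVRLDE
pos 26: CUC -> G; peptide=LKRVRLDEG
pos 29: CGA -> V; peptide=LKRVRLDEGV
pos 32: UGA -> STOP

Answer: LKRVRLDEGV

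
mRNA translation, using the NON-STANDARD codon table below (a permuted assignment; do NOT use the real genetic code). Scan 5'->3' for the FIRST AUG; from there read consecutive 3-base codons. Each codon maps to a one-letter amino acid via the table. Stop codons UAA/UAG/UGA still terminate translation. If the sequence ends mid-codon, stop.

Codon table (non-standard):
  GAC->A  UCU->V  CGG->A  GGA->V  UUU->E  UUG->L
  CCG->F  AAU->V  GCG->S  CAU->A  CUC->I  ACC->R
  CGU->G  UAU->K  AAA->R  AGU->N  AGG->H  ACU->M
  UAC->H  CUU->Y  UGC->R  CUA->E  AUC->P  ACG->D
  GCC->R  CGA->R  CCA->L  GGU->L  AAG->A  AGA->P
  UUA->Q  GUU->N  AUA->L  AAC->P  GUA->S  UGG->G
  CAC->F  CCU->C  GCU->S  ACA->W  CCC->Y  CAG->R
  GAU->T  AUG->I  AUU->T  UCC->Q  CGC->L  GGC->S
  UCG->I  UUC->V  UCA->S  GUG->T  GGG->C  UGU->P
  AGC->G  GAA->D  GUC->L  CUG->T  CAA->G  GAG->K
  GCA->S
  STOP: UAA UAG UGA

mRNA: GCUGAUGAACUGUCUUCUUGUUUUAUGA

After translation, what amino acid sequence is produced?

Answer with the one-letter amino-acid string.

start AUG at pos 4
pos 4: AUG -> I; peptide=I
pos 7: AAC -> P; peptide=IP
pos 10: UGU -> P; peptide=IPP
pos 13: CUU -> Y; peptide=IPPY
pos 16: CUU -> Y; peptide=IPPYY
pos 19: GUU -> N; peptide=IPPYYN
pos 22: UUA -> Q; peptide=IPPYYNQ
pos 25: UGA -> STOP

Answer: IPPYYNQ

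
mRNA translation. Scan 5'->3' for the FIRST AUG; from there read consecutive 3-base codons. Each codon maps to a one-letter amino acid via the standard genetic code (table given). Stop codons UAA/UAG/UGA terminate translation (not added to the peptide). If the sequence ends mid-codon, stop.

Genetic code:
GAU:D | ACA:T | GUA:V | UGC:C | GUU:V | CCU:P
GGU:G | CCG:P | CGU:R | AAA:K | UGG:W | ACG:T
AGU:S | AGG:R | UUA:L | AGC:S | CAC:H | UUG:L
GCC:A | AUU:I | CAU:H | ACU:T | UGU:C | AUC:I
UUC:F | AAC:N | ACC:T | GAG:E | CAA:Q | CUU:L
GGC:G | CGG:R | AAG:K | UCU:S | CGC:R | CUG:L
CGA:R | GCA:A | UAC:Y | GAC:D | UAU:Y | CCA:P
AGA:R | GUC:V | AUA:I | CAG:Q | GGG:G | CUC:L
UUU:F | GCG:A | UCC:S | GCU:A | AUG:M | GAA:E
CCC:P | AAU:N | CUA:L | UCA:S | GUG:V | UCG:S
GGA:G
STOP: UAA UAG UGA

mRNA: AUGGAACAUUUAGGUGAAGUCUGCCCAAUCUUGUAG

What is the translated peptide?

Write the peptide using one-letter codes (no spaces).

start AUG at pos 0
pos 0: AUG -> M; peptide=M
pos 3: GAA -> E; peptide=ME
pos 6: CAU -> H; peptide=MEH
pos 9: UUA -> L; peptide=MEHL
pos 12: GGU -> G; peptide=MEHLG
pos 15: GAA -> E; peptide=MEHLGE
pos 18: GUC -> V; peptide=MEHLGEV
pos 21: UGC -> C; peptide=MEHLGEVC
pos 24: CCA -> P; peptide=MEHLGEVCP
pos 27: AUC -> I; peptide=MEHLGEVCPI
pos 30: UUG -> L; peptide=MEHLGEVCPIL
pos 33: UAG -> STOP

Answer: MEHLGEVCPIL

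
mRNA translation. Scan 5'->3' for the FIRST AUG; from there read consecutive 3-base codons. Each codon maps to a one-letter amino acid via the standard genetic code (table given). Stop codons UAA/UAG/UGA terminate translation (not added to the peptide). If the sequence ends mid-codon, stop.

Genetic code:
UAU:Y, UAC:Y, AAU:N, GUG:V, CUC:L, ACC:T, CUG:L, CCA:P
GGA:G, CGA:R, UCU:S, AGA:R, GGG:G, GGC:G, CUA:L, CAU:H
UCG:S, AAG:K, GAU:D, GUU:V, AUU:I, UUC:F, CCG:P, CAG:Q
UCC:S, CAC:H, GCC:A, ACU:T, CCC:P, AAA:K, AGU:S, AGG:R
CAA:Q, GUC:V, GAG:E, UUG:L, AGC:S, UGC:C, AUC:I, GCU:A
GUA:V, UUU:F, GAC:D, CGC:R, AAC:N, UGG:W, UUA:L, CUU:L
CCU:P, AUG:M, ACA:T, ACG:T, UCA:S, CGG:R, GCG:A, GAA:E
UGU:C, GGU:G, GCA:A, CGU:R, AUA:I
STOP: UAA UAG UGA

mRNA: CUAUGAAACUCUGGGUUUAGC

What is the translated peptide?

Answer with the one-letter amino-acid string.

start AUG at pos 2
pos 2: AUG -> M; peptide=M
pos 5: AAA -> K; peptide=MK
pos 8: CUC -> L; peptide=MKL
pos 11: UGG -> W; peptide=MKLW
pos 14: GUU -> V; peptide=MKLWV
pos 17: UAG -> STOP

Answer: MKLWV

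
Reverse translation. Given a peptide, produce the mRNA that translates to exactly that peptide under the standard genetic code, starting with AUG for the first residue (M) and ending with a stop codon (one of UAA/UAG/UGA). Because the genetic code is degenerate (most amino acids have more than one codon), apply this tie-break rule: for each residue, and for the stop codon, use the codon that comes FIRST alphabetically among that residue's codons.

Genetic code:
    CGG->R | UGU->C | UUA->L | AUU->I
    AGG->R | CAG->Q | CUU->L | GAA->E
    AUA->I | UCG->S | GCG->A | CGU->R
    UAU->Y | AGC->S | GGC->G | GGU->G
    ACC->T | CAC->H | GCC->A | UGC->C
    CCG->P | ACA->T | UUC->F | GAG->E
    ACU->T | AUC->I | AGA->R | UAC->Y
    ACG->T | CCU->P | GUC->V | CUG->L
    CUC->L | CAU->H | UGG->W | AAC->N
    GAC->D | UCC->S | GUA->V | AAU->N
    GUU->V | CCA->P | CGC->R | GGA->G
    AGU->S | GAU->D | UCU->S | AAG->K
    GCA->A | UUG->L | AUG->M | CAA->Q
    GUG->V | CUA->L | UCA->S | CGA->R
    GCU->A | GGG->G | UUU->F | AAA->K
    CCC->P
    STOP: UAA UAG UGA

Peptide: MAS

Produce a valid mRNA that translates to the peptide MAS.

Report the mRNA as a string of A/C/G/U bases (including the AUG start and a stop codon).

Answer: mRNA: AUGGCAAGCUAA

Derivation:
residue 1: M -> AUG (start codon)
residue 2: A codons sorted = GCA,GCC,GCG,GCU -> pick first = GCA
residue 3: S codons sorted = AGC,AGU,UCA,UCC,UCG,UCU -> pick first = AGC
terminator: stop codons sorted = UAA,UAG,UGA -> pick first = UAA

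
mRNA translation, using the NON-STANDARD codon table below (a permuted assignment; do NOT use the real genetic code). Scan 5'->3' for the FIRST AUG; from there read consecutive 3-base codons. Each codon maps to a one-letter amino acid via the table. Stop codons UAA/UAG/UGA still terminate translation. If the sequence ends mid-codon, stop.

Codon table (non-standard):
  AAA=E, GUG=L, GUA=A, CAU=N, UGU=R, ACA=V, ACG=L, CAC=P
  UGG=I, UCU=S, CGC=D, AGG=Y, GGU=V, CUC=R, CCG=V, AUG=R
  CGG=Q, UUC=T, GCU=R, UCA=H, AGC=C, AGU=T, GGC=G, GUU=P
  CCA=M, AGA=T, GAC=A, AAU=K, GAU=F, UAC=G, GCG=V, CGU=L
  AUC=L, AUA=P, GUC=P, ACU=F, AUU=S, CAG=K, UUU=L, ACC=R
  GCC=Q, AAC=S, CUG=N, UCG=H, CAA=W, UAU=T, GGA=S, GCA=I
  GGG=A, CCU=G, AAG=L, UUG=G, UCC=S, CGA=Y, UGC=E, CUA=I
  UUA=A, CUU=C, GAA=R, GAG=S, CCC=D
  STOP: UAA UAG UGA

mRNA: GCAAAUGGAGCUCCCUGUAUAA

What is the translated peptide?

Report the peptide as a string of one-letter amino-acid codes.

Answer: RSRGA

Derivation:
start AUG at pos 4
pos 4: AUG -> R; peptide=R
pos 7: GAG -> S; peptide=RS
pos 10: CUC -> R; peptide=RSR
pos 13: CCU -> G; peptide=RSRG
pos 16: GUA -> A; peptide=RSRGA
pos 19: UAA -> STOP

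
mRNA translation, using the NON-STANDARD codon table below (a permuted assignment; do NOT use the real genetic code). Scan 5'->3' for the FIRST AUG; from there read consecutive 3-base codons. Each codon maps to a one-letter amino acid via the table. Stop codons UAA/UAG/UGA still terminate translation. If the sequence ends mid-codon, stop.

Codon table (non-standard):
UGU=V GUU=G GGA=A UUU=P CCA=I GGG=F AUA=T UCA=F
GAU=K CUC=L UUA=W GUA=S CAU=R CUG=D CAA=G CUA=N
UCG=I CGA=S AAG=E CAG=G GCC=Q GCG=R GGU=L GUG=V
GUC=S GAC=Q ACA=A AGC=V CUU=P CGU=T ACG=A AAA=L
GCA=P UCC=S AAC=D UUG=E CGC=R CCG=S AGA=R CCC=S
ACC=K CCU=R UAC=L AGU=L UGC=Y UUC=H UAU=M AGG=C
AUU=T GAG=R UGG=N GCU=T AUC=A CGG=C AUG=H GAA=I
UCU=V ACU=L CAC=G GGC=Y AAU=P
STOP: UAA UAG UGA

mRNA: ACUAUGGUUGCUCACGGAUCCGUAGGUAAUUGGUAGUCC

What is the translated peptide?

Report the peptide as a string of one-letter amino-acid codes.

Answer: HGTGASSLPN

Derivation:
start AUG at pos 3
pos 3: AUG -> H; peptide=H
pos 6: GUU -> G; peptide=HG
pos 9: GCU -> T; peptide=HGT
pos 12: CAC -> G; peptide=HGTG
pos 15: GGA -> A; peptide=HGTGA
pos 18: UCC -> S; peptide=HGTGAS
pos 21: GUA -> S; peptide=HGTGASS
pos 24: GGU -> L; peptide=HGTGASSL
pos 27: AAU -> P; peptide=HGTGASSLP
pos 30: UGG -> N; peptide=HGTGASSLPN
pos 33: UAG -> STOP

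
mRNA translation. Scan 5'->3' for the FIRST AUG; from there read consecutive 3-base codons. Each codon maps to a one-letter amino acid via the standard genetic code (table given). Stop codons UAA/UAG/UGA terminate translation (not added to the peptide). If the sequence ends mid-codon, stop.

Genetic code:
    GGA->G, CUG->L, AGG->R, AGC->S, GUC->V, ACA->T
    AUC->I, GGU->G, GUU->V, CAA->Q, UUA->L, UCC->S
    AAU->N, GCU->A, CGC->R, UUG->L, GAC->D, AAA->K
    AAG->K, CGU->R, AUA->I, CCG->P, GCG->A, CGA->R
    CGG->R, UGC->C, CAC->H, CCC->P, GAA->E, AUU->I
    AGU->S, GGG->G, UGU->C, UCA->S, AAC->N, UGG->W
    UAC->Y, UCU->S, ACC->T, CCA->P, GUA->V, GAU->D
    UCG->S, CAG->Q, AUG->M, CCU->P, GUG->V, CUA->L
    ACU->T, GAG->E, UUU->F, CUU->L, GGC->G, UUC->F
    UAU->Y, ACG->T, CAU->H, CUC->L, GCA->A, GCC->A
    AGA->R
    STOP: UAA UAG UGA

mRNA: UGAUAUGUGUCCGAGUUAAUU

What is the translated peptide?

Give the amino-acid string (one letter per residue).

Answer: MCPS

Derivation:
start AUG at pos 4
pos 4: AUG -> M; peptide=M
pos 7: UGU -> C; peptide=MC
pos 10: CCG -> P; peptide=MCP
pos 13: AGU -> S; peptide=MCPS
pos 16: UAA -> STOP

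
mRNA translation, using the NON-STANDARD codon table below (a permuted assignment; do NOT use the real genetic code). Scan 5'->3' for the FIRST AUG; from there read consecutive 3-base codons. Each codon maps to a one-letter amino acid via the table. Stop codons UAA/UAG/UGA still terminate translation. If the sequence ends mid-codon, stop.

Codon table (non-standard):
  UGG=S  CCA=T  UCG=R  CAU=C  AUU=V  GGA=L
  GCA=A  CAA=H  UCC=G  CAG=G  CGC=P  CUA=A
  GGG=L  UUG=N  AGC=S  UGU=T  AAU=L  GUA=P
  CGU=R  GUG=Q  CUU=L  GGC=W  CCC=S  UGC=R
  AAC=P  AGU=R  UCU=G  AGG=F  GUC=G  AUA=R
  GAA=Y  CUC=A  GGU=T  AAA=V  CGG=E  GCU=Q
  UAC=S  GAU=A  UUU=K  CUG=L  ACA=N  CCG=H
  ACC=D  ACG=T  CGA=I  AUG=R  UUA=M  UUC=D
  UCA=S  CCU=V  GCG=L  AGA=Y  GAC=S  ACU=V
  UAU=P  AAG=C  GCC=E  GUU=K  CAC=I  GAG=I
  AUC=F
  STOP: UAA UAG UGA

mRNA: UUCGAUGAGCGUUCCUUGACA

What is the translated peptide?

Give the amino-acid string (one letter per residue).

Answer: RSKV

Derivation:
start AUG at pos 4
pos 4: AUG -> R; peptide=R
pos 7: AGC -> S; peptide=RS
pos 10: GUU -> K; peptide=RSK
pos 13: CCU -> V; peptide=RSKV
pos 16: UGA -> STOP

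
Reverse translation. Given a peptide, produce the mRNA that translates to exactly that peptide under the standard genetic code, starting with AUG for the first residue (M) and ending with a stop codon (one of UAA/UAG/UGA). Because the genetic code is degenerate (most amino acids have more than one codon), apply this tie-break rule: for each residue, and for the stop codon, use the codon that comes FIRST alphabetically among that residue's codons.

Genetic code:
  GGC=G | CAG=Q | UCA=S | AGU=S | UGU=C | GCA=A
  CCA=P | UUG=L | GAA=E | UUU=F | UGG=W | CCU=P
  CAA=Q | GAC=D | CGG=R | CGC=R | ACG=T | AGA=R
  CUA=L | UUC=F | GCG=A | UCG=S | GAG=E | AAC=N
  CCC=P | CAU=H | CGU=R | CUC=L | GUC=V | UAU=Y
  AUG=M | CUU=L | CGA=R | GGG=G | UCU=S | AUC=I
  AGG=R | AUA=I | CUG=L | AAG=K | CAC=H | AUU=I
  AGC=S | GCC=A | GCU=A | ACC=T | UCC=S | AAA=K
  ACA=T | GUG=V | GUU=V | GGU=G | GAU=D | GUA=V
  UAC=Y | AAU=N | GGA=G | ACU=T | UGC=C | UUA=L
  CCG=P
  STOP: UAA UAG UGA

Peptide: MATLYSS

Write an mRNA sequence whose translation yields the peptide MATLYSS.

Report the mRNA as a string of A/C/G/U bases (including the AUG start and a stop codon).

residue 1: M -> AUG (start codon)
residue 2: A codons sorted = GCA,GCC,GCG,GCU -> pick first = GCA
residue 3: T codons sorted = ACA,ACC,ACG,ACU -> pick first = ACA
residue 4: L codons sorted = CUA,CUC,CUG,CUU,UUA,UUG -> pick first = CUA
residue 5: Y codons sorted = UAC,UAU -> pick first = UAC
residue 6: S codons sorted = AGC,AGU,UCA,UCC,UCG,UCU -> pick first = AGC
residue 7: S codons sorted = AGC,AGU,UCA,UCC,UCG,UCU -> pick first = AGC
terminator: stop codons sorted = UAA,UAG,UGA -> pick first = UAA

Answer: mRNA: AUGGCAACACUAUACAGCAGCUAA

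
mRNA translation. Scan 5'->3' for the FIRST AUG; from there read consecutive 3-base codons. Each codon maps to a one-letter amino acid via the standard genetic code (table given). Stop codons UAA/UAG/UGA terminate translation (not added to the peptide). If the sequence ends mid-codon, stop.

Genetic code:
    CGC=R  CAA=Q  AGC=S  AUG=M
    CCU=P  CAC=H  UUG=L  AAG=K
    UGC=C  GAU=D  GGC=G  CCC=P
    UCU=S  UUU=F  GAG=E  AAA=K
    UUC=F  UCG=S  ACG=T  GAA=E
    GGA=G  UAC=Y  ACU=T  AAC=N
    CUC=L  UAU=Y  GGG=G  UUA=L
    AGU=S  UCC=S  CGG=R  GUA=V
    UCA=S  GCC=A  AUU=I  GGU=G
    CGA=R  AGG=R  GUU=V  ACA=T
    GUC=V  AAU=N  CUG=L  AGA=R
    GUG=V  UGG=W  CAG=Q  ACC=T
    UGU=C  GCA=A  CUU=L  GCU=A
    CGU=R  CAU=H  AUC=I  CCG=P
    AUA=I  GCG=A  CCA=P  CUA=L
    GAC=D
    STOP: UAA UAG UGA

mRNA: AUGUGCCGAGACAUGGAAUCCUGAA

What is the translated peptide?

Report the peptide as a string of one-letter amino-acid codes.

start AUG at pos 0
pos 0: AUG -> M; peptide=M
pos 3: UGC -> C; peptide=MC
pos 6: CGA -> R; peptide=MCR
pos 9: GAC -> D; peptide=MCRD
pos 12: AUG -> M; peptide=MCRDM
pos 15: GAA -> E; peptide=MCRDME
pos 18: UCC -> S; peptide=MCRDMES
pos 21: UGA -> STOP

Answer: MCRDMES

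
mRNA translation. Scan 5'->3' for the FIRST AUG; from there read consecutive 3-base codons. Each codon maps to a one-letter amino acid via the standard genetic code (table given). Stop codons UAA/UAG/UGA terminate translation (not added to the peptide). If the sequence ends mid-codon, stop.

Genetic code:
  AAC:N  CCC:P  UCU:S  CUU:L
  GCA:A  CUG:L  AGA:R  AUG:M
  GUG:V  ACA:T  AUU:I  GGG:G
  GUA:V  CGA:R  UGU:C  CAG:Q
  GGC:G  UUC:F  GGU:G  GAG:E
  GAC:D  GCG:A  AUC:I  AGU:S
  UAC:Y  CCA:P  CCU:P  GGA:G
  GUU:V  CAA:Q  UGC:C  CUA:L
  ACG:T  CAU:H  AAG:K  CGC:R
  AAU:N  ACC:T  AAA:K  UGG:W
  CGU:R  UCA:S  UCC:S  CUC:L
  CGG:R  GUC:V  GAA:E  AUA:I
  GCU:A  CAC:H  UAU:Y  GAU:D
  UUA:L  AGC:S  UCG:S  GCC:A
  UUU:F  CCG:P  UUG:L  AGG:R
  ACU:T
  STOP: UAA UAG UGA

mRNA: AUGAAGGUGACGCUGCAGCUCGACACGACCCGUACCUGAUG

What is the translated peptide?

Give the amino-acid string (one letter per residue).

Answer: MKVTLQLDTTRT

Derivation:
start AUG at pos 0
pos 0: AUG -> M; peptide=M
pos 3: AAG -> K; peptide=MK
pos 6: GUG -> V; peptide=MKV
pos 9: ACG -> T; peptide=MKVT
pos 12: CUG -> L; peptide=MKVTL
pos 15: CAG -> Q; peptide=MKVTLQ
pos 18: CUC -> L; peptide=MKVTLQL
pos 21: GAC -> D; peptide=MKVTLQLD
pos 24: ACG -> T; peptide=MKVTLQLDT
pos 27: ACC -> T; peptide=MKVTLQLDTT
pos 30: CGU -> R; peptide=MKVTLQLDTTR
pos 33: ACC -> T; peptide=MKVTLQLDTTRT
pos 36: UGA -> STOP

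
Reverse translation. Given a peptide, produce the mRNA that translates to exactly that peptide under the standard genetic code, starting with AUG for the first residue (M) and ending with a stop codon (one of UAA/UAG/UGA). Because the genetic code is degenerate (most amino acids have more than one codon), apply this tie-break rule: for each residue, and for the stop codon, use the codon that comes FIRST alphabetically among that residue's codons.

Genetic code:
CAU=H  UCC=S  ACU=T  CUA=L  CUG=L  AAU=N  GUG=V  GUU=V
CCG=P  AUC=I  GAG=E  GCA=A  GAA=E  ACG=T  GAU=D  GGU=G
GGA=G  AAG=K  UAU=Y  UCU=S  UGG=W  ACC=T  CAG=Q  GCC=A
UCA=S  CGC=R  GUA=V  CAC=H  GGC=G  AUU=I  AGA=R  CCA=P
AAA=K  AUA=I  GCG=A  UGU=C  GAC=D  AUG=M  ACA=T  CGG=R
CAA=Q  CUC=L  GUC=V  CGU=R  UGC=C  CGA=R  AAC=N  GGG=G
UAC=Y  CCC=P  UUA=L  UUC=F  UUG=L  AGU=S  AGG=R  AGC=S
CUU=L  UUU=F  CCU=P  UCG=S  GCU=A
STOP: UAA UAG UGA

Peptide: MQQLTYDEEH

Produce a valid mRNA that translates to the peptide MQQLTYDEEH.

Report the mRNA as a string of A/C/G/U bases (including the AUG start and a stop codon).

Answer: mRNA: AUGCAACAACUAACAUACGACGAAGAACACUAA

Derivation:
residue 1: M -> AUG (start codon)
residue 2: Q codons sorted = CAA,CAG -> pick first = CAA
residue 3: Q codons sorted = CAA,CAG -> pick first = CAA
residue 4: L codons sorted = CUA,CUC,CUG,CUU,UUA,UUG -> pick first = CUA
residue 5: T codons sorted = ACA,ACC,ACG,ACU -> pick first = ACA
residue 6: Y codons sorted = UAC,UAU -> pick first = UAC
residue 7: D codons sorted = GAC,GAU -> pick first = GAC
residue 8: E codons sorted = GAA,GAG -> pick first = GAA
residue 9: E codons sorted = GAA,GAG -> pick first = GAA
residue 10: H codons sorted = CAC,CAU -> pick first = CAC
terminator: stop codons sorted = UAA,UAG,UGA -> pick first = UAA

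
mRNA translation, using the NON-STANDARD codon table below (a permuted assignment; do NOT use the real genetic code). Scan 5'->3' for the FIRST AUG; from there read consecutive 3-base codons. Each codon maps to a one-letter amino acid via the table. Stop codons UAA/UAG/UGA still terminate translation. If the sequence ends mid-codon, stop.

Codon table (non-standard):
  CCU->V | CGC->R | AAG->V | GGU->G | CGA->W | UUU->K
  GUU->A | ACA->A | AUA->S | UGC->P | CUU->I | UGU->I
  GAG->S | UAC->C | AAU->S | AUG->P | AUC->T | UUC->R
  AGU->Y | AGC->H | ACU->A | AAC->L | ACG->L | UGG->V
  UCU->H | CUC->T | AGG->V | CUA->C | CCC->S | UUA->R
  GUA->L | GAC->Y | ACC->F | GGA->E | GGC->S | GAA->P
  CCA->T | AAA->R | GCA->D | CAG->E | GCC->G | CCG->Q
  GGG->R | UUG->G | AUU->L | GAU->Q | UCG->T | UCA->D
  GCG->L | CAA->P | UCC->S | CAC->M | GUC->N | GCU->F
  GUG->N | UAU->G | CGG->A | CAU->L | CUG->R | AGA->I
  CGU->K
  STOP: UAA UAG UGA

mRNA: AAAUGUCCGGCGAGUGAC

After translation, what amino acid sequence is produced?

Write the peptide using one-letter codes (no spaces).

Answer: PSSS

Derivation:
start AUG at pos 2
pos 2: AUG -> P; peptide=P
pos 5: UCC -> S; peptide=PS
pos 8: GGC -> S; peptide=PSS
pos 11: GAG -> S; peptide=PSSS
pos 14: UGA -> STOP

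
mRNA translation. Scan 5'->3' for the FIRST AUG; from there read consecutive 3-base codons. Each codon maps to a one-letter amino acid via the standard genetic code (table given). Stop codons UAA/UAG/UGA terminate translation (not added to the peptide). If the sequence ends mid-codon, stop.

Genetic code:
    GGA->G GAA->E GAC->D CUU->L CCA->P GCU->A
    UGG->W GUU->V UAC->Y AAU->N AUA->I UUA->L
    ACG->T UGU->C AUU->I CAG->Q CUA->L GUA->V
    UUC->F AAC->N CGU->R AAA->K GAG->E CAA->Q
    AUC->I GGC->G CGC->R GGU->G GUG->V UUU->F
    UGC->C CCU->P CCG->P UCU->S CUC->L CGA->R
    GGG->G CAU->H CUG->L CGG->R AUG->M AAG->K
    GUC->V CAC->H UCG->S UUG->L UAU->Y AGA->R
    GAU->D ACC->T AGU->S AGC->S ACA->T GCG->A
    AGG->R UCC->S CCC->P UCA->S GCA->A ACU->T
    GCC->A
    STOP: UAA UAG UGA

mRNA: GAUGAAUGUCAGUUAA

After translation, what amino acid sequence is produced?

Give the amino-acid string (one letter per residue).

start AUG at pos 1
pos 1: AUG -> M; peptide=M
pos 4: AAU -> N; peptide=MN
pos 7: GUC -> V; peptide=MNV
pos 10: AGU -> S; peptide=MNVS
pos 13: UAA -> STOP

Answer: MNVS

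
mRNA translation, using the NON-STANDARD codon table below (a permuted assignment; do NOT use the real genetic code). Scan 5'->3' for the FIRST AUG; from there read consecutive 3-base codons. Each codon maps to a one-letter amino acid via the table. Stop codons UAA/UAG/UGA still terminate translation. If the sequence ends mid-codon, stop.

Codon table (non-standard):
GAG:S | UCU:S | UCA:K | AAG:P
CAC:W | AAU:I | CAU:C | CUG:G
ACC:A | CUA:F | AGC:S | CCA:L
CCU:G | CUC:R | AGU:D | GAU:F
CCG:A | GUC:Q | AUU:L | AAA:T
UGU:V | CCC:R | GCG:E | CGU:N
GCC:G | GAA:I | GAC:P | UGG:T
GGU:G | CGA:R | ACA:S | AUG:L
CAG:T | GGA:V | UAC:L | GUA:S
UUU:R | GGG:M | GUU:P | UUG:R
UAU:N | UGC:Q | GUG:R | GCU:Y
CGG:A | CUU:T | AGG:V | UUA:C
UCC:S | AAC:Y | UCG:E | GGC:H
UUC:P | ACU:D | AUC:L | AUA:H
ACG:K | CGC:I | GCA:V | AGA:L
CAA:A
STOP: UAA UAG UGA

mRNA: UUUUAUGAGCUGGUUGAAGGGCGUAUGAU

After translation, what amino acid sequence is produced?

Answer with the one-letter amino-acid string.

Answer: LSTRPHS

Derivation:
start AUG at pos 4
pos 4: AUG -> L; peptide=L
pos 7: AGC -> S; peptide=LS
pos 10: UGG -> T; peptide=LST
pos 13: UUG -> R; peptide=LSTR
pos 16: AAG -> P; peptide=LSTRP
pos 19: GGC -> H; peptide=LSTRPH
pos 22: GUA -> S; peptide=LSTRPHS
pos 25: UGA -> STOP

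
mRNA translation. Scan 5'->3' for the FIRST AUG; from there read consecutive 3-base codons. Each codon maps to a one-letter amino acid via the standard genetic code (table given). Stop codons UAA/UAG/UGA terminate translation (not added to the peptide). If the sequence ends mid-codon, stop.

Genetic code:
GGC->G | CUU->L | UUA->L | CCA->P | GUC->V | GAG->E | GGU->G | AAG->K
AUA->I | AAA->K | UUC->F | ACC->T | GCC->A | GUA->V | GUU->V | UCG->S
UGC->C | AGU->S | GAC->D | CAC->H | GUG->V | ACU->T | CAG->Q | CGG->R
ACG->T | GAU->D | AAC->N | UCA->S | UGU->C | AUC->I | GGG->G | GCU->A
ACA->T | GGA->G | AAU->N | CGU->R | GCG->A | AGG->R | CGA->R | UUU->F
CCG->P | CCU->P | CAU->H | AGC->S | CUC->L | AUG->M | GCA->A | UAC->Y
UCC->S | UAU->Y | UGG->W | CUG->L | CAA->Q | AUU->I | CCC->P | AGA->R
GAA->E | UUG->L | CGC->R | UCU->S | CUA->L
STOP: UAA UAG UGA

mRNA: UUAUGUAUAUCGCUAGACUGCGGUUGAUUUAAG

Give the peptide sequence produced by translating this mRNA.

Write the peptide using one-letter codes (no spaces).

start AUG at pos 2
pos 2: AUG -> M; peptide=M
pos 5: UAU -> Y; peptide=MY
pos 8: AUC -> I; peptide=MYI
pos 11: GCU -> A; peptide=MYIA
pos 14: AGA -> R; peptide=MYIAR
pos 17: CUG -> L; peptide=MYIARL
pos 20: CGG -> R; peptide=MYIARLR
pos 23: UUG -> L; peptide=MYIARLRL
pos 26: AUU -> I; peptide=MYIARLRLI
pos 29: UAA -> STOP

Answer: MYIARLRLI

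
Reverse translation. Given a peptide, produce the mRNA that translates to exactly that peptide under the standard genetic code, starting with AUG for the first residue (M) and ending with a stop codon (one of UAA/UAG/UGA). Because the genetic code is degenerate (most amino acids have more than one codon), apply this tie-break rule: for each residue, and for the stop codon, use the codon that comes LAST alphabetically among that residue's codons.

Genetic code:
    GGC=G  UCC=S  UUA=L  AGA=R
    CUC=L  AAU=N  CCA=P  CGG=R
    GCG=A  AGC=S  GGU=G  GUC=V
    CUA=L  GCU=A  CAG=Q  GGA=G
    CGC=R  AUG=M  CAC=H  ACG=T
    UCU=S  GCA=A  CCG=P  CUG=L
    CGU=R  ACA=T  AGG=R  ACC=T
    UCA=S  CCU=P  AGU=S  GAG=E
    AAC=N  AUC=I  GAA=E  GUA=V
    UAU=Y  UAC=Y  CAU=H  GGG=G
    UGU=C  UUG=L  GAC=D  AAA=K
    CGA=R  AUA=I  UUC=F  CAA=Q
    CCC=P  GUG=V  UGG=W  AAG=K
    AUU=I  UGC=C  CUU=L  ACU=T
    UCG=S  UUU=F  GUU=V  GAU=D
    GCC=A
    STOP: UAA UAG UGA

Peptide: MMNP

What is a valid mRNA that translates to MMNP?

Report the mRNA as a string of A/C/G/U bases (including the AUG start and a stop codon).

Answer: mRNA: AUGAUGAAUCCUUGA

Derivation:
residue 1: M -> AUG (start codon)
residue 2: M -> AUG (only codon)
residue 3: N codons sorted = AAC,AAU -> pick last = AAU
residue 4: P codons sorted = CCA,CCC,CCG,CCU -> pick last = CCU
terminator: stop codons sorted = UAA,UAG,UGA -> pick last = UGA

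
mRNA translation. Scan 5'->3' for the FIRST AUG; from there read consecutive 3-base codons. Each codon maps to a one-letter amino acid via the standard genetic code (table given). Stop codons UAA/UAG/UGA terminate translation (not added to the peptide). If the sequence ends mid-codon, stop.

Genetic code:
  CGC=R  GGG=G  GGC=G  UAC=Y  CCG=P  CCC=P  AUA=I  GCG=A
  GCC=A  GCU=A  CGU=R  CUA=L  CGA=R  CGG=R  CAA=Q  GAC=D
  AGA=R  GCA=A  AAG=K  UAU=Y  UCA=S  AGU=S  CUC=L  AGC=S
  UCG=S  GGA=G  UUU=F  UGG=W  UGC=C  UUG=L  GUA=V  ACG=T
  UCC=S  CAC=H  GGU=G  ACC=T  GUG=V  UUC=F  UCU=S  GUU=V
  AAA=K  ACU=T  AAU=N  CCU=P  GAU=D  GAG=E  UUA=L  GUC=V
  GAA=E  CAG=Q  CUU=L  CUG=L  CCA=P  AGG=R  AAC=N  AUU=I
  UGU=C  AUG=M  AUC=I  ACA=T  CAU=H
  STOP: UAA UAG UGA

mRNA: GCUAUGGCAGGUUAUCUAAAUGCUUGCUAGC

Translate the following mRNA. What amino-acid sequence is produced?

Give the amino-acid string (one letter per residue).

start AUG at pos 3
pos 3: AUG -> M; peptide=M
pos 6: GCA -> A; peptide=MA
pos 9: GGU -> G; peptide=MAG
pos 12: UAU -> Y; peptide=MAGY
pos 15: CUA -> L; peptide=MAGYL
pos 18: AAU -> N; peptide=MAGYLN
pos 21: GCU -> A; peptide=MAGYLNA
pos 24: UGC -> C; peptide=MAGYLNAC
pos 27: UAG -> STOP

Answer: MAGYLNAC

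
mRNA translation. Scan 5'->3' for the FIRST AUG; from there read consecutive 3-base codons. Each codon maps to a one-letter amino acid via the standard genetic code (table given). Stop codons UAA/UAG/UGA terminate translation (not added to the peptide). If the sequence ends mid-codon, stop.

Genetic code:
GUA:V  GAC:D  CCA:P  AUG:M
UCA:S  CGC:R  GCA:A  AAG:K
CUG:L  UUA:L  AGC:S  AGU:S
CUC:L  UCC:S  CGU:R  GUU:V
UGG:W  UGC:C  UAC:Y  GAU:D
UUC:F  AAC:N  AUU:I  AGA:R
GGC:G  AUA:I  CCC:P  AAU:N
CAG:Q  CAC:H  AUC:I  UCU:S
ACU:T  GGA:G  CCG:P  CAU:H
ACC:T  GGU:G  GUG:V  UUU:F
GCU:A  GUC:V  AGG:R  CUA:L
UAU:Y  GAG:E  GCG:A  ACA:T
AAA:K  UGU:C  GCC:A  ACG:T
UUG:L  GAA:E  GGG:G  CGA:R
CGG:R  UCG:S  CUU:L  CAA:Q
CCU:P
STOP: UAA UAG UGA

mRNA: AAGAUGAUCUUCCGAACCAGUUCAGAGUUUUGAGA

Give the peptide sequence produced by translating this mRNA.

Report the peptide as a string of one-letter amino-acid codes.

start AUG at pos 3
pos 3: AUG -> M; peptide=M
pos 6: AUC -> I; peptide=MI
pos 9: UUC -> F; peptide=MIF
pos 12: CGA -> R; peptide=MIFR
pos 15: ACC -> T; peptide=MIFRT
pos 18: AGU -> S; peptide=MIFRTS
pos 21: UCA -> S; peptide=MIFRTSS
pos 24: GAG -> E; peptide=MIFRTSSE
pos 27: UUU -> F; peptide=MIFRTSSEF
pos 30: UGA -> STOP

Answer: MIFRTSSEF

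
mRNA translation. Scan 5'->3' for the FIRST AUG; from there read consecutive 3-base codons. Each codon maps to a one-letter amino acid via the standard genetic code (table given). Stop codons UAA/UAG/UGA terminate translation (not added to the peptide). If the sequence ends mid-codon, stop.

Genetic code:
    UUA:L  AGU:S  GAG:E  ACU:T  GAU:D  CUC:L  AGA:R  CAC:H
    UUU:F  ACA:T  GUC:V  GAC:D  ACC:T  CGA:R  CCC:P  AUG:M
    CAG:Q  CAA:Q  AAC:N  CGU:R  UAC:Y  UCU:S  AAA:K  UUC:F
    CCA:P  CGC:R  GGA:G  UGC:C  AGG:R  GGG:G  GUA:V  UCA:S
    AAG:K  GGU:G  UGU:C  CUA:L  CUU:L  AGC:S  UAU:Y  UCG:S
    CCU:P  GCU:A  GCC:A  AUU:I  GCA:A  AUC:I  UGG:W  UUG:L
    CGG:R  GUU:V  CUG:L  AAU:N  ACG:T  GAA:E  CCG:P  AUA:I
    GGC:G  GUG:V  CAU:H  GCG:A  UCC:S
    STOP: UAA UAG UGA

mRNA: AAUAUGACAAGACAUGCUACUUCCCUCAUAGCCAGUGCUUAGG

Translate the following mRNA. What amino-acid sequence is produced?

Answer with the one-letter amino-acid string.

start AUG at pos 3
pos 3: AUG -> M; peptide=M
pos 6: ACA -> T; peptide=MT
pos 9: AGA -> R; peptide=MTR
pos 12: CAU -> H; peptide=MTRH
pos 15: GCU -> A; peptide=MTRHA
pos 18: ACU -> T; peptide=MTRHAT
pos 21: UCC -> S; peptide=MTRHATS
pos 24: CUC -> L; peptide=MTRHATSL
pos 27: AUA -> I; peptide=MTRHATSLI
pos 30: GCC -> A; peptide=MTRHATSLIA
pos 33: AGU -> S; peptide=MTRHATSLIAS
pos 36: GCU -> A; peptide=MTRHATSLIASA
pos 39: UAG -> STOP

Answer: MTRHATSLIASA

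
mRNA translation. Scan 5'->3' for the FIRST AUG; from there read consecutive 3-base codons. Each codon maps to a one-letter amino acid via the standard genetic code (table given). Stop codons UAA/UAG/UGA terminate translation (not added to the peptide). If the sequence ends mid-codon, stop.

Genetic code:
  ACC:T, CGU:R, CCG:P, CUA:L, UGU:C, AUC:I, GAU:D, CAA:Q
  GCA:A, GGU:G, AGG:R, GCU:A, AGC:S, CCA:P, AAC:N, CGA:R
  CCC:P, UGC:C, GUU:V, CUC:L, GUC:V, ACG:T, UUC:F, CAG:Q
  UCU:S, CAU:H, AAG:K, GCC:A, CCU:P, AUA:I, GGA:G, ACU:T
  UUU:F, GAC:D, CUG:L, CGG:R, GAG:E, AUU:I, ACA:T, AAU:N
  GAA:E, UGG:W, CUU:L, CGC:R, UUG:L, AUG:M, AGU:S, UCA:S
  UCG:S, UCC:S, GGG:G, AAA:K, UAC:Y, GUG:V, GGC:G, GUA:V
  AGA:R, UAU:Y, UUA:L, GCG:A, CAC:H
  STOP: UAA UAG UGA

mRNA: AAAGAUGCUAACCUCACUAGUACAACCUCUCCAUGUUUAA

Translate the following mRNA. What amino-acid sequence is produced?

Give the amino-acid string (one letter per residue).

start AUG at pos 4
pos 4: AUG -> M; peptide=M
pos 7: CUA -> L; peptide=ML
pos 10: ACC -> T; peptide=MLT
pos 13: UCA -> S; peptide=MLTS
pos 16: CUA -> L; peptide=MLTSL
pos 19: GUA -> V; peptide=MLTSLV
pos 22: CAA -> Q; peptide=MLTSLVQ
pos 25: CCU -> P; peptide=MLTSLVQP
pos 28: CUC -> L; peptide=MLTSLVQPL
pos 31: CAU -> H; peptide=MLTSLVQPLH
pos 34: GUU -> V; peptide=MLTSLVQPLHV
pos 37: UAA -> STOP

Answer: MLTSLVQPLHV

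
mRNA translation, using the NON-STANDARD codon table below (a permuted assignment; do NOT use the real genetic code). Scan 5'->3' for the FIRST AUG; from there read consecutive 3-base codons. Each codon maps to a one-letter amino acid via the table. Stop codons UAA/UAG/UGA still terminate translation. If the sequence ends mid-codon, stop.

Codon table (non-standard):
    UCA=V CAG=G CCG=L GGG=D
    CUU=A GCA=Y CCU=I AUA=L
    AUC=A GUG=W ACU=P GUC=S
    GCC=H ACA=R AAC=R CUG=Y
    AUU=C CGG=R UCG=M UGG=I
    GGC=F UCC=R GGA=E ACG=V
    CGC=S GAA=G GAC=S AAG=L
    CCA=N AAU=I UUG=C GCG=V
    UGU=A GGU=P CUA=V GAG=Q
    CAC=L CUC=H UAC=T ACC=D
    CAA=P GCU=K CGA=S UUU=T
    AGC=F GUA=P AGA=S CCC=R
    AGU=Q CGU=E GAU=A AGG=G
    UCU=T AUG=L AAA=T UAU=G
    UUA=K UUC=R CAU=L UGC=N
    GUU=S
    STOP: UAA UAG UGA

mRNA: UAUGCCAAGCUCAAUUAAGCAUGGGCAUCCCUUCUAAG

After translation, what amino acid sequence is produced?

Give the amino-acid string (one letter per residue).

Answer: LNFVCLLDLRR

Derivation:
start AUG at pos 1
pos 1: AUG -> L; peptide=L
pos 4: CCA -> N; peptide=LN
pos 7: AGC -> F; peptide=LNF
pos 10: UCA -> V; peptide=LNFV
pos 13: AUU -> C; peptide=LNFVC
pos 16: AAG -> L; peptide=LNFVCL
pos 19: CAU -> L; peptide=LNFVCLL
pos 22: GGG -> D; peptide=LNFVCLLD
pos 25: CAU -> L; peptide=LNFVCLLDL
pos 28: CCC -> R; peptide=LNFVCLLDLR
pos 31: UUC -> R; peptide=LNFVCLLDLRR
pos 34: UAA -> STOP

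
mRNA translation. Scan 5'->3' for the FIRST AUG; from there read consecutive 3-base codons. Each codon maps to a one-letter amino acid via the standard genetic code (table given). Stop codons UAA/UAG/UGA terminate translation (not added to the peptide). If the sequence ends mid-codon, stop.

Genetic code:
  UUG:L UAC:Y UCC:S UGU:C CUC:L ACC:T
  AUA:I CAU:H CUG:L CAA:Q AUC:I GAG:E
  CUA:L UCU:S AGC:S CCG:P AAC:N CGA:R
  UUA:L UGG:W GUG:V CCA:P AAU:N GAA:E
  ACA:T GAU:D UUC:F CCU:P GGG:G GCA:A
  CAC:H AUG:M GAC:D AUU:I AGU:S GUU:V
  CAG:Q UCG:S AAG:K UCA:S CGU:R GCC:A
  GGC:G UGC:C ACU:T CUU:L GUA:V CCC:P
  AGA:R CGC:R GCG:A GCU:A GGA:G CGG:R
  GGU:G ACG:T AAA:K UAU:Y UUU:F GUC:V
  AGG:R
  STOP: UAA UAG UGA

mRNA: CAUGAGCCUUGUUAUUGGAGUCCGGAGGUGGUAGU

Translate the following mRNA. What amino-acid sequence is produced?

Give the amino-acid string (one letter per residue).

Answer: MSLVIGVRRW

Derivation:
start AUG at pos 1
pos 1: AUG -> M; peptide=M
pos 4: AGC -> S; peptide=MS
pos 7: CUU -> L; peptide=MSL
pos 10: GUU -> V; peptide=MSLV
pos 13: AUU -> I; peptide=MSLVI
pos 16: GGA -> G; peptide=MSLVIG
pos 19: GUC -> V; peptide=MSLVIGV
pos 22: CGG -> R; peptide=MSLVIGVR
pos 25: AGG -> R; peptide=MSLVIGVRR
pos 28: UGG -> W; peptide=MSLVIGVRRW
pos 31: UAG -> STOP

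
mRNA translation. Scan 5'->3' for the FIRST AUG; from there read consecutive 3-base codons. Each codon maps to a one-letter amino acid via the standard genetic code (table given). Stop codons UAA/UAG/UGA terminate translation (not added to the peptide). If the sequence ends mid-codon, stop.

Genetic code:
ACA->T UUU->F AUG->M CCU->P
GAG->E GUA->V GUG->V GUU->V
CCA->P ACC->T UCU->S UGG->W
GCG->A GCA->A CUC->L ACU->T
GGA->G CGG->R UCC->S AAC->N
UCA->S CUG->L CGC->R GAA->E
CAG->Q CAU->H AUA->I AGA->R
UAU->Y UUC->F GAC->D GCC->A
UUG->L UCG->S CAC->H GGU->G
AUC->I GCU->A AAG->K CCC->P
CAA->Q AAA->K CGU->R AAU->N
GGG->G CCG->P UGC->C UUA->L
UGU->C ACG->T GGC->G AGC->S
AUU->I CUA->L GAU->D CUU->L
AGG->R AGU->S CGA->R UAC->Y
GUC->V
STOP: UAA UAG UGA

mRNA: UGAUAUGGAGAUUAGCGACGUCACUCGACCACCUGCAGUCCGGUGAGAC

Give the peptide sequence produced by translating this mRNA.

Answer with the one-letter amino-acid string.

Answer: MEISDVTRPPAVR

Derivation:
start AUG at pos 4
pos 4: AUG -> M; peptide=M
pos 7: GAG -> E; peptide=ME
pos 10: AUU -> I; peptide=MEI
pos 13: AGC -> S; peptide=MEIS
pos 16: GAC -> D; peptide=MEISD
pos 19: GUC -> V; peptide=MEISDV
pos 22: ACU -> T; peptide=MEISDVT
pos 25: CGA -> R; peptide=MEISDVTR
pos 28: CCA -> P; peptide=MEISDVTRP
pos 31: CCU -> P; peptide=MEISDVTRPP
pos 34: GCA -> A; peptide=MEISDVTRPPA
pos 37: GUC -> V; peptide=MEISDVTRPPAV
pos 40: CGG -> R; peptide=MEISDVTRPPAVR
pos 43: UGA -> STOP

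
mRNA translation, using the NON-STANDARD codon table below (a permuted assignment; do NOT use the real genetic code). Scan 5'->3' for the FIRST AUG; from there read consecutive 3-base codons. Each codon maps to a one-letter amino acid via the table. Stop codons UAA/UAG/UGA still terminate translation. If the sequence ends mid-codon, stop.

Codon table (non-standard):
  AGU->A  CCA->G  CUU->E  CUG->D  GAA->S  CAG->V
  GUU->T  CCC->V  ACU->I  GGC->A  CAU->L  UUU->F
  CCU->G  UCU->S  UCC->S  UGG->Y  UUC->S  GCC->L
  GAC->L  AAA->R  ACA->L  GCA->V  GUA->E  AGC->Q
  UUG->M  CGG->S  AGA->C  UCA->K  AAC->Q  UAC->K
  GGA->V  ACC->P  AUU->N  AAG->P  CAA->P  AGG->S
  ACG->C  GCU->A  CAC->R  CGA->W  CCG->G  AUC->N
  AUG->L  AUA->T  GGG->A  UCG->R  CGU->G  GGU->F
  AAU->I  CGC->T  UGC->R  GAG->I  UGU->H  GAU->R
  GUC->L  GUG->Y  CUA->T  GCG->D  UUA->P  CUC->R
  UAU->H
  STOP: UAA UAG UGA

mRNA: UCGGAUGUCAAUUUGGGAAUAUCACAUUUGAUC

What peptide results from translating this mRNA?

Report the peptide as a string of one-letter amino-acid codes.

Answer: LKNYSHRN

Derivation:
start AUG at pos 4
pos 4: AUG -> L; peptide=L
pos 7: UCA -> K; peptide=LK
pos 10: AUU -> N; peptide=LKN
pos 13: UGG -> Y; peptide=LKNY
pos 16: GAA -> S; peptide=LKNYS
pos 19: UAU -> H; peptide=LKNYSH
pos 22: CAC -> R; peptide=LKNYSHR
pos 25: AUU -> N; peptide=LKNYSHRN
pos 28: UGA -> STOP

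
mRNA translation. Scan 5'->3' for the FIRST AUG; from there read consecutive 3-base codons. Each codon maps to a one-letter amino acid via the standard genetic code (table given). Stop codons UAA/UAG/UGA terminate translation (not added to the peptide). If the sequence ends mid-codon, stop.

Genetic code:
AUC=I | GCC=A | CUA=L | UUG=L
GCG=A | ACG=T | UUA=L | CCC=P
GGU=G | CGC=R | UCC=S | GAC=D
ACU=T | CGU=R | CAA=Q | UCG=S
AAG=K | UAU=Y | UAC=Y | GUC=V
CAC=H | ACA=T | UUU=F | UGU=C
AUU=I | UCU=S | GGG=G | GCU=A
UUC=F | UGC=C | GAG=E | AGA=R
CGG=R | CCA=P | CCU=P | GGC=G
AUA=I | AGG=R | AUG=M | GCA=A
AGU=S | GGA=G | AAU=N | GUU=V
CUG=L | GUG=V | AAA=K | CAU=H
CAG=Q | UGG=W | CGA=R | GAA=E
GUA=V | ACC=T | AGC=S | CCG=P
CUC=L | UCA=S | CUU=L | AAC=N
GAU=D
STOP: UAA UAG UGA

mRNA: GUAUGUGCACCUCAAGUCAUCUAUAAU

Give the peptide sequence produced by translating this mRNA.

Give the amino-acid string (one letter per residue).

Answer: MCTSSHL

Derivation:
start AUG at pos 2
pos 2: AUG -> M; peptide=M
pos 5: UGC -> C; peptide=MC
pos 8: ACC -> T; peptide=MCT
pos 11: UCA -> S; peptide=MCTS
pos 14: AGU -> S; peptide=MCTSS
pos 17: CAU -> H; peptide=MCTSSH
pos 20: CUA -> L; peptide=MCTSSHL
pos 23: UAA -> STOP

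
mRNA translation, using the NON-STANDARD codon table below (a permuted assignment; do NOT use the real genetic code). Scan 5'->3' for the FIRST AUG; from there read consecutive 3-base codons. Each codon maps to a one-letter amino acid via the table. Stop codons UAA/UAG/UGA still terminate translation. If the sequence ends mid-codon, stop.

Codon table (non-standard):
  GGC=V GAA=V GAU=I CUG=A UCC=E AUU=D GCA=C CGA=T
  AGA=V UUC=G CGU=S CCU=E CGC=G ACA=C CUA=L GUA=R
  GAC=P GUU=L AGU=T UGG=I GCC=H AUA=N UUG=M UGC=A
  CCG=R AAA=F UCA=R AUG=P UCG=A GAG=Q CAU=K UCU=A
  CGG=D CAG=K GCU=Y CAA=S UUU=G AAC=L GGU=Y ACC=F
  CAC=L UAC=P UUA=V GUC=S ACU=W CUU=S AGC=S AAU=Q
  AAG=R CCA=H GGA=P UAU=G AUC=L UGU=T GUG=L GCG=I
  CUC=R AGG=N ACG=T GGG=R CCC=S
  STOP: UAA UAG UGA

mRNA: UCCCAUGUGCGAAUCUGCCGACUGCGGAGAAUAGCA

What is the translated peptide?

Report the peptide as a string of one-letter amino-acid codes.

Answer: PAVAHPAPV

Derivation:
start AUG at pos 4
pos 4: AUG -> P; peptide=P
pos 7: UGC -> A; peptide=PA
pos 10: GAA -> V; peptide=PAV
pos 13: UCU -> A; peptide=PAVA
pos 16: GCC -> H; peptide=PAVAH
pos 19: GAC -> P; peptide=PAVAHP
pos 22: UGC -> A; peptide=PAVAHPA
pos 25: GGA -> P; peptide=PAVAHPAP
pos 28: GAA -> V; peptide=PAVAHPAPV
pos 31: UAG -> STOP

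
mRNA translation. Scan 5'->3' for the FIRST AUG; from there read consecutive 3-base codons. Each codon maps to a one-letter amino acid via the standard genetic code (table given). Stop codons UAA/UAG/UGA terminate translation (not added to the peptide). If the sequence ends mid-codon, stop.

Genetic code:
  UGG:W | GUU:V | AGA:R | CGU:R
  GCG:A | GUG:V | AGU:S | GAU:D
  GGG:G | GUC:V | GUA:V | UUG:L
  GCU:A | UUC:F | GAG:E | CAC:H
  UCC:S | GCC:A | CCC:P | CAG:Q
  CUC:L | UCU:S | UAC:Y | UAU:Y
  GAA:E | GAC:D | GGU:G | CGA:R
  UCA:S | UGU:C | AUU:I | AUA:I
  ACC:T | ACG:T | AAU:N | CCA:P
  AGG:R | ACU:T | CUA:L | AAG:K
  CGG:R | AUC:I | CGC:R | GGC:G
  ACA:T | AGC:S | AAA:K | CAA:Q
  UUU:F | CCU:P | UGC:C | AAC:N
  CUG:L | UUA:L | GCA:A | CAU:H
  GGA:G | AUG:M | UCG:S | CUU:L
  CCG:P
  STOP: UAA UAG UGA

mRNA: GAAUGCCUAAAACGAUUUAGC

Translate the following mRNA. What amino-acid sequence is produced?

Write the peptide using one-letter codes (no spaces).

Answer: MPKTI

Derivation:
start AUG at pos 2
pos 2: AUG -> M; peptide=M
pos 5: CCU -> P; peptide=MP
pos 8: AAA -> K; peptide=MPK
pos 11: ACG -> T; peptide=MPKT
pos 14: AUU -> I; peptide=MPKTI
pos 17: UAG -> STOP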